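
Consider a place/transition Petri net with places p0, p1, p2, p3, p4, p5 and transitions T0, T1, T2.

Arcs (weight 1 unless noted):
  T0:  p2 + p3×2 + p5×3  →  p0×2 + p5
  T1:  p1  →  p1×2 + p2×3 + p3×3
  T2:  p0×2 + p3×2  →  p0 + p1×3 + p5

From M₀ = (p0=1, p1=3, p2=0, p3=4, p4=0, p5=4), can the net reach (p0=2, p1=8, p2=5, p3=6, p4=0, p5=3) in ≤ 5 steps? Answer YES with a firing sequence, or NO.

YES — reachable via ⟨T1, T0, T1, T2⟩ (4 firings)

step 1: fire T1:  (p0=1, p1=3, p2=0, p3=4, p4=0, p5=4) → (p0=1, p1=4, p2=3, p3=7, p4=0, p5=4)
step 2: fire T0:  (p0=1, p1=4, p2=3, p3=7, p4=0, p5=4) → (p0=3, p1=4, p2=2, p3=5, p4=0, p5=2)
step 3: fire T1:  (p0=3, p1=4, p2=2, p3=5, p4=0, p5=2) → (p0=3, p1=5, p2=5, p3=8, p4=0, p5=2)
step 4: fire T2:  (p0=3, p1=5, p2=5, p3=8, p4=0, p5=2) → (p0=2, p1=8, p2=5, p3=6, p4=0, p5=3)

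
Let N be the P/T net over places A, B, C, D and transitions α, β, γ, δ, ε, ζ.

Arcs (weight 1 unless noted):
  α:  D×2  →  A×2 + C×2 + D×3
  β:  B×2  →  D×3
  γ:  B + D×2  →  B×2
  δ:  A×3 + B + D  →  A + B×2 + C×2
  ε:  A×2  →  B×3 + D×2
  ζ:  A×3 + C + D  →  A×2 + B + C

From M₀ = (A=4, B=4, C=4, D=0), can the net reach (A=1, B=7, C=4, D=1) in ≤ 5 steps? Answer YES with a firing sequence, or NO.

NO — not reachable within 5 firings

depth 0: 1 marking
depth 1: 3 markings reached so far
depth 2: 12 markings reached so far
depth 3: 36 markings reached so far
depth 4: 85 markings reached so far
depth 5: 175 markings reached so far
target is not among the 175 markings reachable within 5 steps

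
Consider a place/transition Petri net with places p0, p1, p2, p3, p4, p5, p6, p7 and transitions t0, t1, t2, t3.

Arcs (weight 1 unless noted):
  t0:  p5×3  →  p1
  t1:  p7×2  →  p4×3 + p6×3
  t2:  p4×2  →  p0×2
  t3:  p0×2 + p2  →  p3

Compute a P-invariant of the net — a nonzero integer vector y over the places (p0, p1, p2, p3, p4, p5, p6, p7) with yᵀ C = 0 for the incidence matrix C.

Incidence matrix C (rows=places, cols=transitions):
       t0   t1   t2   t3
   p0   0    0    2   -2
   p1   1    0    0    0
   p2   0    0    0   -1
   p3   0    0    0    1
   p4   0    3   -2    0
   p5  -3    0    0    0
   p6   0    3    0    0
   p7   0   -2    0    0

Candidate y = [0, 0, 1, 1, 0, 0, 0, 0]; check y·C column-wise:
  col t0: 0·1 + 1·0 + 1·0 + 0·-3 = 0
  col t1: 1·0 + 1·0 + 0·3 + 0·3 + 0·-2 = 0
  col t2: 0·2 + 1·0 + 1·0 + 0·-2 = 0
  col t3: 0·-2 + 1·-1 + 1·1 = 0

y = (p0:0, p1:0, p2:1, p3:1, p4:0, p5:0, p6:0, p7:0)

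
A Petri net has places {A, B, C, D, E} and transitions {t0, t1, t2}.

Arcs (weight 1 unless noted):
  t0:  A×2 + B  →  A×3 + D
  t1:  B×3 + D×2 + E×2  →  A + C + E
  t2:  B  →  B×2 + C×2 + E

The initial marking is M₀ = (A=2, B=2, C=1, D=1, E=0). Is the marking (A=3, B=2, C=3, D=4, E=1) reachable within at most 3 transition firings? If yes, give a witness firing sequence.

NO — not reachable within 3 firings

depth 0: 1 marking
depth 1: 3 markings reached so far
depth 2: 6 markings reached so far
depth 3: 9 markings reached so far
target is not among the 9 markings reachable within 3 steps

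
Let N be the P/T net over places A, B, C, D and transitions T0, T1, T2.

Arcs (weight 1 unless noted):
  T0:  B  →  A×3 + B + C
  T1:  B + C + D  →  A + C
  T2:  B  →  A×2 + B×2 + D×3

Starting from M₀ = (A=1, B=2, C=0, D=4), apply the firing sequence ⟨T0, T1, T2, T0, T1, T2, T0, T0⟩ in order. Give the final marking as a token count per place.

step 1: fire T0:  (A=1, B=2, C=0, D=4) → (A=4, B=2, C=1, D=4)
step 2: fire T1:  (A=4, B=2, C=1, D=4) → (A=5, B=1, C=1, D=3)
step 3: fire T2:  (A=5, B=1, C=1, D=3) → (A=7, B=2, C=1, D=6)
step 4: fire T0:  (A=7, B=2, C=1, D=6) → (A=10, B=2, C=2, D=6)
step 5: fire T1:  (A=10, B=2, C=2, D=6) → (A=11, B=1, C=2, D=5)
step 6: fire T2:  (A=11, B=1, C=2, D=5) → (A=13, B=2, C=2, D=8)
step 7: fire T0:  (A=13, B=2, C=2, D=8) → (A=16, B=2, C=3, D=8)
step 8: fire T0:  (A=16, B=2, C=3, D=8) → (A=19, B=2, C=4, D=8)

(A=19, B=2, C=4, D=8)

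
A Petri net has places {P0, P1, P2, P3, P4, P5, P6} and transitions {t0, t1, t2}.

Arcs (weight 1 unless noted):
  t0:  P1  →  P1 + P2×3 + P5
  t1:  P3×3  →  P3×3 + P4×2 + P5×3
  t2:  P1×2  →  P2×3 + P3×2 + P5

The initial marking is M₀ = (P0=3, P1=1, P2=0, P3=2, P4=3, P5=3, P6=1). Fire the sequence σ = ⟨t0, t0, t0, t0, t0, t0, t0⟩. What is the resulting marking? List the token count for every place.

step 1: fire t0:  (P0=3, P1=1, P2=0, P3=2, P4=3, P5=3, P6=1) → (P0=3, P1=1, P2=3, P3=2, P4=3, P5=4, P6=1)
step 2: fire t0:  (P0=3, P1=1, P2=3, P3=2, P4=3, P5=4, P6=1) → (P0=3, P1=1, P2=6, P3=2, P4=3, P5=5, P6=1)
step 3: fire t0:  (P0=3, P1=1, P2=6, P3=2, P4=3, P5=5, P6=1) → (P0=3, P1=1, P2=9, P3=2, P4=3, P5=6, P6=1)
step 4: fire t0:  (P0=3, P1=1, P2=9, P3=2, P4=3, P5=6, P6=1) → (P0=3, P1=1, P2=12, P3=2, P4=3, P5=7, P6=1)
step 5: fire t0:  (P0=3, P1=1, P2=12, P3=2, P4=3, P5=7, P6=1) → (P0=3, P1=1, P2=15, P3=2, P4=3, P5=8, P6=1)
step 6: fire t0:  (P0=3, P1=1, P2=15, P3=2, P4=3, P5=8, P6=1) → (P0=3, P1=1, P2=18, P3=2, P4=3, P5=9, P6=1)
step 7: fire t0:  (P0=3, P1=1, P2=18, P3=2, P4=3, P5=9, P6=1) → (P0=3, P1=1, P2=21, P3=2, P4=3, P5=10, P6=1)

(P0=3, P1=1, P2=21, P3=2, P4=3, P5=10, P6=1)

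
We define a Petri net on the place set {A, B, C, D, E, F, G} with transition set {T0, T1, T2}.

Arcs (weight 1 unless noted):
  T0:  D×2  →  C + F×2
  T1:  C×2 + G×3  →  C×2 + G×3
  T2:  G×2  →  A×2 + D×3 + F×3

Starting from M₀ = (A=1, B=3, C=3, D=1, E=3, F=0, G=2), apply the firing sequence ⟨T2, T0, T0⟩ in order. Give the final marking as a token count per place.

(A=3, B=3, C=5, D=0, E=3, F=7, G=0)

step 1: fire T2:  (A=1, B=3, C=3, D=1, E=3, F=0, G=2) → (A=3, B=3, C=3, D=4, E=3, F=3, G=0)
step 2: fire T0:  (A=3, B=3, C=3, D=4, E=3, F=3, G=0) → (A=3, B=3, C=4, D=2, E=3, F=5, G=0)
step 3: fire T0:  (A=3, B=3, C=4, D=2, E=3, F=5, G=0) → (A=3, B=3, C=5, D=0, E=3, F=7, G=0)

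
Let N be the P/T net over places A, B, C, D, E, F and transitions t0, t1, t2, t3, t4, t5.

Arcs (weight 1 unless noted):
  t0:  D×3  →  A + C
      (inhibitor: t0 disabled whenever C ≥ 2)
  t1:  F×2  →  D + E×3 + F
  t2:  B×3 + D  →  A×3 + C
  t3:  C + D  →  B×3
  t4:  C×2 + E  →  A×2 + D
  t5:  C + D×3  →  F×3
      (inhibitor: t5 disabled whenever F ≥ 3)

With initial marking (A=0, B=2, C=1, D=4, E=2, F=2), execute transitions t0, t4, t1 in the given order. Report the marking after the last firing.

(A=3, B=2, C=0, D=3, E=4, F=1)

step 1: fire t0:  (A=0, B=2, C=1, D=4, E=2, F=2) → (A=1, B=2, C=2, D=1, E=2, F=2)
step 2: fire t4:  (A=1, B=2, C=2, D=1, E=2, F=2) → (A=3, B=2, C=0, D=2, E=1, F=2)
step 3: fire t1:  (A=3, B=2, C=0, D=2, E=1, F=2) → (A=3, B=2, C=0, D=3, E=4, F=1)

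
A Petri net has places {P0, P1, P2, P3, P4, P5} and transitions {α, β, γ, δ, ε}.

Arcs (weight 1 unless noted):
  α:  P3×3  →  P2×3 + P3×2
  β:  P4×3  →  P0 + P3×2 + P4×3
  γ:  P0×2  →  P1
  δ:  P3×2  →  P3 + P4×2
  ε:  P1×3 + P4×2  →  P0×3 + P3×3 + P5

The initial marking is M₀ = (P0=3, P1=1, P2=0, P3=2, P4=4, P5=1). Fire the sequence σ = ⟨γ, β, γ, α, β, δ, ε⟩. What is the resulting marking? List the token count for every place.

(P0=4, P1=0, P2=3, P3=7, P4=4, P5=2)

step 1: fire γ:  (P0=3, P1=1, P2=0, P3=2, P4=4, P5=1) → (P0=1, P1=2, P2=0, P3=2, P4=4, P5=1)
step 2: fire β:  (P0=1, P1=2, P2=0, P3=2, P4=4, P5=1) → (P0=2, P1=2, P2=0, P3=4, P4=4, P5=1)
step 3: fire γ:  (P0=2, P1=2, P2=0, P3=4, P4=4, P5=1) → (P0=0, P1=3, P2=0, P3=4, P4=4, P5=1)
step 4: fire α:  (P0=0, P1=3, P2=0, P3=4, P4=4, P5=1) → (P0=0, P1=3, P2=3, P3=3, P4=4, P5=1)
step 5: fire β:  (P0=0, P1=3, P2=3, P3=3, P4=4, P5=1) → (P0=1, P1=3, P2=3, P3=5, P4=4, P5=1)
step 6: fire δ:  (P0=1, P1=3, P2=3, P3=5, P4=4, P5=1) → (P0=1, P1=3, P2=3, P3=4, P4=6, P5=1)
step 7: fire ε:  (P0=1, P1=3, P2=3, P3=4, P4=6, P5=1) → (P0=4, P1=0, P2=3, P3=7, P4=4, P5=2)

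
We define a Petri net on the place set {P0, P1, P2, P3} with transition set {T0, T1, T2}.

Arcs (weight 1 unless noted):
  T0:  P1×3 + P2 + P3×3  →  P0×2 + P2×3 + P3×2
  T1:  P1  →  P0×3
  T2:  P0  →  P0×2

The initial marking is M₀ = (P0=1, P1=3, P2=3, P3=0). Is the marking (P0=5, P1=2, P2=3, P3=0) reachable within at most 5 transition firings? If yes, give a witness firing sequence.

YES — reachable via ⟨T1, T2⟩ (2 firings)

step 1: fire T1:  (P0=1, P1=3, P2=3, P3=0) → (P0=4, P1=2, P2=3, P3=0)
step 2: fire T2:  (P0=4, P1=2, P2=3, P3=0) → (P0=5, P1=2, P2=3, P3=0)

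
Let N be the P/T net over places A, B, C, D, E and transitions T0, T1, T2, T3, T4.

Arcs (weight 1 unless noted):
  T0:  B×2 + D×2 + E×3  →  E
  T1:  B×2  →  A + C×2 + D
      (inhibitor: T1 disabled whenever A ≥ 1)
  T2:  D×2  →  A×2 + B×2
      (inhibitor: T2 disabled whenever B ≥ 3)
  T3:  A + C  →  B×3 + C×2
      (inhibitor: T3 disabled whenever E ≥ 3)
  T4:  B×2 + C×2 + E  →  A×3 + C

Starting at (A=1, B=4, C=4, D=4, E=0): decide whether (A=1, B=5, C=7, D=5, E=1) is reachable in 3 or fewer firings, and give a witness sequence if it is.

depth 0: 1 marking
depth 1: 2 markings reached so far
depth 2: 3 markings reached so far
depth 3: 4 markings reached so far
target is not among the 4 markings reachable within 3 steps

NO — not reachable within 3 firings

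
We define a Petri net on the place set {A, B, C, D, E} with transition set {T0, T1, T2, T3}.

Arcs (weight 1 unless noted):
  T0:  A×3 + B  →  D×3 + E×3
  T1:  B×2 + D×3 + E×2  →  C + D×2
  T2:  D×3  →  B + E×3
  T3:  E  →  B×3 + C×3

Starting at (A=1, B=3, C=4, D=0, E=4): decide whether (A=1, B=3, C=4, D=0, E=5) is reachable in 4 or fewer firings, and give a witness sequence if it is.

depth 0: 1 marking
depth 1: 2 markings reached so far
depth 2: 3 markings reached so far
depth 3: 4 markings reached so far
depth 4: 5 markings reached so far
target is not among the 5 markings reachable within 4 steps

NO — not reachable within 4 firings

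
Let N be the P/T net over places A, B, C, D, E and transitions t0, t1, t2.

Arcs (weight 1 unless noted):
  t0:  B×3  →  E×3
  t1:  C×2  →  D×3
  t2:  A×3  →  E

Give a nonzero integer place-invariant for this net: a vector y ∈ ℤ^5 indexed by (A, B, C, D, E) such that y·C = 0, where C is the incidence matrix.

y = (A:0, B:0, C:3, D:2, E:0)

Incidence matrix C (rows=places, cols=transitions):
       t0   t1   t2
    A   0    0   -3
    B  -3    0    0
    C   0   -2    0
    D   0    3    0
    E   3    0    1

Candidate y = [0, 0, 3, 2, 0]; check y·C column-wise:
  col t0: 0·-3 + 3·0 + 2·0 + 0·3 = 0
  col t1: 3·-2 + 2·3 = 0
  col t2: 0·-3 + 3·0 + 2·0 + 0·1 = 0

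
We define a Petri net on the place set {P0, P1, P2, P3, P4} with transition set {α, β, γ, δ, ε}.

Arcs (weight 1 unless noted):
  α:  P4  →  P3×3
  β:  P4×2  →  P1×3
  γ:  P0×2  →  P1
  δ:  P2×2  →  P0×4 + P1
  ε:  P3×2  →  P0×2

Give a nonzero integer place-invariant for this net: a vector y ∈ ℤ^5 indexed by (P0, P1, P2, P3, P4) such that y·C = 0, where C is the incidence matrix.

Incidence matrix C (rows=places, cols=transitions):
        α    β    γ    δ    ε
   P0   0    0   -2    4    2
   P1   0    3    1    1    0
   P2   0    0    0   -2    0
   P3   3    0    0    0   -2
   P4  -1   -2    0    0    0

Candidate y = [1, 2, 3, 1, 3]; check y·C column-wise:
  col α: 1·0 + 2·0 + 3·0 + 1·3 + 3·-1 = 0
  col β: 1·0 + 2·3 + 3·0 + 1·0 + 3·-2 = 0
  col γ: 1·-2 + 2·1 + 3·0 + 1·0 + 3·0 = 0
  col δ: 1·4 + 2·1 + 3·-2 + 1·0 + 3·0 = 0
  col ε: 1·2 + 2·0 + 3·0 + 1·-2 + 3·0 = 0

y = (P0:1, P1:2, P2:3, P3:1, P4:3)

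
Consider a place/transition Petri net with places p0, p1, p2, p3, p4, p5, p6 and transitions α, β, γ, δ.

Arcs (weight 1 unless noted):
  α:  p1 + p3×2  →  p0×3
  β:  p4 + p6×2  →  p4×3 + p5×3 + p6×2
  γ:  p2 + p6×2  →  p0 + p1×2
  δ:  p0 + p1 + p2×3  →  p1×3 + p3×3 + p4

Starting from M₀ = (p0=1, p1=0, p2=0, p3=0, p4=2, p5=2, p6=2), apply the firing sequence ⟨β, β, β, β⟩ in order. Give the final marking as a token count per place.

step 1: fire β:  (p0=1, p1=0, p2=0, p3=0, p4=2, p5=2, p6=2) → (p0=1, p1=0, p2=0, p3=0, p4=4, p5=5, p6=2)
step 2: fire β:  (p0=1, p1=0, p2=0, p3=0, p4=4, p5=5, p6=2) → (p0=1, p1=0, p2=0, p3=0, p4=6, p5=8, p6=2)
step 3: fire β:  (p0=1, p1=0, p2=0, p3=0, p4=6, p5=8, p6=2) → (p0=1, p1=0, p2=0, p3=0, p4=8, p5=11, p6=2)
step 4: fire β:  (p0=1, p1=0, p2=0, p3=0, p4=8, p5=11, p6=2) → (p0=1, p1=0, p2=0, p3=0, p4=10, p5=14, p6=2)

(p0=1, p1=0, p2=0, p3=0, p4=10, p5=14, p6=2)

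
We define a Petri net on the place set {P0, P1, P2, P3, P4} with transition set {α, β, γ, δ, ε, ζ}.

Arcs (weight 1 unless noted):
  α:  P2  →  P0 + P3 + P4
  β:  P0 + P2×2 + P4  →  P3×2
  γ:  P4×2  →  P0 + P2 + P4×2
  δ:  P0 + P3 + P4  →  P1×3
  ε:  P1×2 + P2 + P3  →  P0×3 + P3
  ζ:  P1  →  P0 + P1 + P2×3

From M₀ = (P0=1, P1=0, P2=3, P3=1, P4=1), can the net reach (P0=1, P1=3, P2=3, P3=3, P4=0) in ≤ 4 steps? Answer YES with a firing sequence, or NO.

step 1: fire α:  (P0=1, P1=0, P2=3, P3=1, P4=1) → (P0=2, P1=0, P2=2, P3=2, P4=2)
step 2: fire β:  (P0=2, P1=0, P2=2, P3=2, P4=2) → (P0=1, P1=0, P2=0, P3=4, P4=1)
step 3: fire δ:  (P0=1, P1=0, P2=0, P3=4, P4=1) → (P0=0, P1=3, P2=0, P3=3, P4=0)
step 4: fire ζ:  (P0=0, P1=3, P2=0, P3=3, P4=0) → (P0=1, P1=3, P2=3, P3=3, P4=0)

YES — reachable via ⟨α, β, δ, ζ⟩ (4 firings)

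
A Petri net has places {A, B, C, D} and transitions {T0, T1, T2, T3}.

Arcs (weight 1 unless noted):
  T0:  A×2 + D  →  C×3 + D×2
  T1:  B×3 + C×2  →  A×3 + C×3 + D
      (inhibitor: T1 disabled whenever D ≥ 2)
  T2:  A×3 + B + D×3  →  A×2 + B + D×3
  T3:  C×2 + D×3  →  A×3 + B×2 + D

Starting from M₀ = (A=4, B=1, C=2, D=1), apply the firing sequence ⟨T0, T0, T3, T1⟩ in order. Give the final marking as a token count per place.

(A=6, B=0, C=7, D=2)

step 1: fire T0:  (A=4, B=1, C=2, D=1) → (A=2, B=1, C=5, D=2)
step 2: fire T0:  (A=2, B=1, C=5, D=2) → (A=0, B=1, C=8, D=3)
step 3: fire T3:  (A=0, B=1, C=8, D=3) → (A=3, B=3, C=6, D=1)
step 4: fire T1:  (A=3, B=3, C=6, D=1) → (A=6, B=0, C=7, D=2)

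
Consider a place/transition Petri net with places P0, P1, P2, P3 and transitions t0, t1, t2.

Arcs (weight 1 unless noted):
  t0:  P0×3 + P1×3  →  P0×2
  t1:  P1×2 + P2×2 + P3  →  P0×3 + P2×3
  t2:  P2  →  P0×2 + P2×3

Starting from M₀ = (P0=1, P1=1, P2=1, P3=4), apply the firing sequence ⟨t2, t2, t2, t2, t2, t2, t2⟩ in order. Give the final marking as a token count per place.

step 1: fire t2:  (P0=1, P1=1, P2=1, P3=4) → (P0=3, P1=1, P2=3, P3=4)
step 2: fire t2:  (P0=3, P1=1, P2=3, P3=4) → (P0=5, P1=1, P2=5, P3=4)
step 3: fire t2:  (P0=5, P1=1, P2=5, P3=4) → (P0=7, P1=1, P2=7, P3=4)
step 4: fire t2:  (P0=7, P1=1, P2=7, P3=4) → (P0=9, P1=1, P2=9, P3=4)
step 5: fire t2:  (P0=9, P1=1, P2=9, P3=4) → (P0=11, P1=1, P2=11, P3=4)
step 6: fire t2:  (P0=11, P1=1, P2=11, P3=4) → (P0=13, P1=1, P2=13, P3=4)
step 7: fire t2:  (P0=13, P1=1, P2=13, P3=4) → (P0=15, P1=1, P2=15, P3=4)

(P0=15, P1=1, P2=15, P3=4)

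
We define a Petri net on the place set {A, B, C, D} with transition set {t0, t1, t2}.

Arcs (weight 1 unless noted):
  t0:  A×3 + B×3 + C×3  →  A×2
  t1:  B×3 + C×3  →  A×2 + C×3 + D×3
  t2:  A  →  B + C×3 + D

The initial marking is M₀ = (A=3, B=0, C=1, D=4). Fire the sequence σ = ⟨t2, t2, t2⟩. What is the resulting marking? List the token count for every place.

step 1: fire t2:  (A=3, B=0, C=1, D=4) → (A=2, B=1, C=4, D=5)
step 2: fire t2:  (A=2, B=1, C=4, D=5) → (A=1, B=2, C=7, D=6)
step 3: fire t2:  (A=1, B=2, C=7, D=6) → (A=0, B=3, C=10, D=7)

(A=0, B=3, C=10, D=7)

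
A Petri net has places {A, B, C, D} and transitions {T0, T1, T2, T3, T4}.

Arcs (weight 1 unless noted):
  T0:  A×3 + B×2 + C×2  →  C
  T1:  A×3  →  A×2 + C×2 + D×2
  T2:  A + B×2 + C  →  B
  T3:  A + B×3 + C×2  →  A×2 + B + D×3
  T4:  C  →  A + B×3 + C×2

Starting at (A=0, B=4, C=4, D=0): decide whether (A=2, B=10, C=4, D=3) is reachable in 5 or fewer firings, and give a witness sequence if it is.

depth 0: 1 marking
depth 1: 2 markings reached so far
depth 2: 5 markings reached so far
depth 3: 10 markings reached so far
depth 4: 23 markings reached so far
depth 5: 42 markings reached so far
target is not among the 42 markings reachable within 5 steps

NO — not reachable within 5 firings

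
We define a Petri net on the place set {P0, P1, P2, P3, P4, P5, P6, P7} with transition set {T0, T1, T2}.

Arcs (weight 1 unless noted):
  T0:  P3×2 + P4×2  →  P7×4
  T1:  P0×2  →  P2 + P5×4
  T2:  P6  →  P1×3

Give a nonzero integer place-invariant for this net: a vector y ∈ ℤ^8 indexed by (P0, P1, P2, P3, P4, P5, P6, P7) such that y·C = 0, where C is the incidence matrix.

y = (P0:1, P1:0, P2:2, P3:0, P4:0, P5:0, P6:0, P7:0)

Incidence matrix C (rows=places, cols=transitions):
       T0   T1   T2
   P0   0   -2    0
   P1   0    0    3
   P2   0    1    0
   P3  -2    0    0
   P4  -2    0    0
   P5   0    4    0
   P6   0    0   -1
   P7   4    0    0

Candidate y = [1, 0, 2, 0, 0, 0, 0, 0]; check y·C column-wise:
  col T0: 1·0 + 2·0 + 0·-2 + 0·-2 + 0·4 = 0
  col T1: 1·-2 + 2·1 + 0·4 = 0
  col T2: 1·0 + 0·3 + 2·0 + 0·-1 = 0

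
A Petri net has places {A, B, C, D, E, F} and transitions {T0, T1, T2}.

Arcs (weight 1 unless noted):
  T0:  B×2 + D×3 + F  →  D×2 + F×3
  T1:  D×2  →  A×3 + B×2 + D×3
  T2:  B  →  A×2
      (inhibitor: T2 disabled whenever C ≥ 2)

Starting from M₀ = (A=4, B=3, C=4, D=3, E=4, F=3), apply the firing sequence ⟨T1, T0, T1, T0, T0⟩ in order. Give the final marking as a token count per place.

(A=10, B=1, C=4, D=2, E=4, F=9)

step 1: fire T1:  (A=4, B=3, C=4, D=3, E=4, F=3) → (A=7, B=5, C=4, D=4, E=4, F=3)
step 2: fire T0:  (A=7, B=5, C=4, D=4, E=4, F=3) → (A=7, B=3, C=4, D=3, E=4, F=5)
step 3: fire T1:  (A=7, B=3, C=4, D=3, E=4, F=5) → (A=10, B=5, C=4, D=4, E=4, F=5)
step 4: fire T0:  (A=10, B=5, C=4, D=4, E=4, F=5) → (A=10, B=3, C=4, D=3, E=4, F=7)
step 5: fire T0:  (A=10, B=3, C=4, D=3, E=4, F=7) → (A=10, B=1, C=4, D=2, E=4, F=9)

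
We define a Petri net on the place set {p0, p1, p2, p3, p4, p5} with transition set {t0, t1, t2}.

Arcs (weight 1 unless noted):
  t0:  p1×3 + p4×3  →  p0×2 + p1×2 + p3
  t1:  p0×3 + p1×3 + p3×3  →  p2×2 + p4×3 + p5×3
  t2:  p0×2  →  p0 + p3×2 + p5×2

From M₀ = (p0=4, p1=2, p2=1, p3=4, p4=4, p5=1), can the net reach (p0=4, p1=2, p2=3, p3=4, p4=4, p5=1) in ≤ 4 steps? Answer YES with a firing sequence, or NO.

depth 0: 1 marking
depth 1: 2 markings reached so far
depth 2: 3 markings reached so far
depth 3: 4 markings reached so far
depth 4: 4 markings reached so far
(frontier empty at depth 4; search complete)
target is not among the 4 markings reachable within 4 steps

NO — not reachable within 4 firings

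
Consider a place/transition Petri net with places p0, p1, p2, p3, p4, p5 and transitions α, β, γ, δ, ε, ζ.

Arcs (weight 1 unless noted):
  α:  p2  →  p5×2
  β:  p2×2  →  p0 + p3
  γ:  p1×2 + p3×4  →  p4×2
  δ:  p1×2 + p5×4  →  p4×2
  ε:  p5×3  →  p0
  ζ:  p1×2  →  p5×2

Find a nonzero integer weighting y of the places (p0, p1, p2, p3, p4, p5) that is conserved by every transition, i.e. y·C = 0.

Incidence matrix C (rows=places, cols=transitions):
        α    β    γ    δ    ε    ζ
   p0   0    1    0    0    1    0
   p1   0    0   -2   -2    0   -2
   p2  -1   -2    0    0    0    0
   p3   0    1   -4    0    0    0
   p4   0    0    2    2    0    0
   p5   2    0    0   -4   -3    2

Candidate y = [3, 1, 2, 1, 3, 1]; check y·C column-wise:
  col α: 3·0 + 1·0 + 2·-1 + 1·0 + 3·0 + 1·2 = 0
  col β: 3·1 + 1·0 + 2·-2 + 1·1 + 3·0 + 1·0 = 0
  col γ: 3·0 + 1·-2 + 2·0 + 1·-4 + 3·2 + 1·0 = 0
  col δ: 3·0 + 1·-2 + 2·0 + 1·0 + 3·2 + 1·-4 = 0
  col ε: 3·1 + 1·0 + 2·0 + 1·0 + 3·0 + 1·-3 = 0
  col ζ: 3·0 + 1·-2 + 2·0 + 1·0 + 3·0 + 1·2 = 0

y = (p0:3, p1:1, p2:2, p3:1, p4:3, p5:1)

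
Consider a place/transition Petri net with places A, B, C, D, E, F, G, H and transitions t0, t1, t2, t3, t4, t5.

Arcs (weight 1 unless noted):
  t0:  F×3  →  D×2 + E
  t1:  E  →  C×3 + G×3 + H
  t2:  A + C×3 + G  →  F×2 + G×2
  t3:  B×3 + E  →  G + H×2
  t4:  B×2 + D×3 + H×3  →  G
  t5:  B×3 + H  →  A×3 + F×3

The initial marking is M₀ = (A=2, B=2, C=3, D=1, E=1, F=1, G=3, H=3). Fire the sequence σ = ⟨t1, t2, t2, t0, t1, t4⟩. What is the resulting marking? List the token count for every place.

(A=0, B=0, C=3, D=0, E=0, F=2, G=12, H=2)

step 1: fire t1:  (A=2, B=2, C=3, D=1, E=1, F=1, G=3, H=3) → (A=2, B=2, C=6, D=1, E=0, F=1, G=6, H=4)
step 2: fire t2:  (A=2, B=2, C=6, D=1, E=0, F=1, G=6, H=4) → (A=1, B=2, C=3, D=1, E=0, F=3, G=7, H=4)
step 3: fire t2:  (A=1, B=2, C=3, D=1, E=0, F=3, G=7, H=4) → (A=0, B=2, C=0, D=1, E=0, F=5, G=8, H=4)
step 4: fire t0:  (A=0, B=2, C=0, D=1, E=0, F=5, G=8, H=4) → (A=0, B=2, C=0, D=3, E=1, F=2, G=8, H=4)
step 5: fire t1:  (A=0, B=2, C=0, D=3, E=1, F=2, G=8, H=4) → (A=0, B=2, C=3, D=3, E=0, F=2, G=11, H=5)
step 6: fire t4:  (A=0, B=2, C=3, D=3, E=0, F=2, G=11, H=5) → (A=0, B=0, C=3, D=0, E=0, F=2, G=12, H=2)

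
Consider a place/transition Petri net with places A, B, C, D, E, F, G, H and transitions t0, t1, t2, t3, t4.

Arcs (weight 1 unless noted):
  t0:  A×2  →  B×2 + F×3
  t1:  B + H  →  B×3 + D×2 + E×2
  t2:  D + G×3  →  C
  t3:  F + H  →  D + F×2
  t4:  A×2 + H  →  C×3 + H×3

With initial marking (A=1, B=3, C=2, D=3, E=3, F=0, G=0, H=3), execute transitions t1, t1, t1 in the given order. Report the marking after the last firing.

(A=1, B=9, C=2, D=9, E=9, F=0, G=0, H=0)

step 1: fire t1:  (A=1, B=3, C=2, D=3, E=3, F=0, G=0, H=3) → (A=1, B=5, C=2, D=5, E=5, F=0, G=0, H=2)
step 2: fire t1:  (A=1, B=5, C=2, D=5, E=5, F=0, G=0, H=2) → (A=1, B=7, C=2, D=7, E=7, F=0, G=0, H=1)
step 3: fire t1:  (A=1, B=7, C=2, D=7, E=7, F=0, G=0, H=1) → (A=1, B=9, C=2, D=9, E=9, F=0, G=0, H=0)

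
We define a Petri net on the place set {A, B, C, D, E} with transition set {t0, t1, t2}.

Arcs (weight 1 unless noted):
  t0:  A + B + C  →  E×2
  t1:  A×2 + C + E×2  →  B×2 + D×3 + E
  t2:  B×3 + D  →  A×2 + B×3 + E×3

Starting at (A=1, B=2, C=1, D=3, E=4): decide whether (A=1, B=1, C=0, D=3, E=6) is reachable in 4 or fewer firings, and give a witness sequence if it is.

depth 0: 1 marking
depth 1: 2 markings reached so far
depth 2: 2 markings reached so far
(frontier empty at depth 2; search complete)
target is not among the 2 markings reachable within 4 steps

NO — not reachable within 4 firings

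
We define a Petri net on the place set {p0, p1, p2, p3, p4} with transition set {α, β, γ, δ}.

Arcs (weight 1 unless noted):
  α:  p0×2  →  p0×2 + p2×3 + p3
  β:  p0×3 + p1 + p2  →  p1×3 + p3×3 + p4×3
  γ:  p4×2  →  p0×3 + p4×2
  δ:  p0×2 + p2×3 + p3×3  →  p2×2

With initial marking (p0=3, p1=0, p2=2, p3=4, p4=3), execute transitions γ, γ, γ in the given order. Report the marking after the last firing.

step 1: fire γ:  (p0=3, p1=0, p2=2, p3=4, p4=3) → (p0=6, p1=0, p2=2, p3=4, p4=3)
step 2: fire γ:  (p0=6, p1=0, p2=2, p3=4, p4=3) → (p0=9, p1=0, p2=2, p3=4, p4=3)
step 3: fire γ:  (p0=9, p1=0, p2=2, p3=4, p4=3) → (p0=12, p1=0, p2=2, p3=4, p4=3)

(p0=12, p1=0, p2=2, p3=4, p4=3)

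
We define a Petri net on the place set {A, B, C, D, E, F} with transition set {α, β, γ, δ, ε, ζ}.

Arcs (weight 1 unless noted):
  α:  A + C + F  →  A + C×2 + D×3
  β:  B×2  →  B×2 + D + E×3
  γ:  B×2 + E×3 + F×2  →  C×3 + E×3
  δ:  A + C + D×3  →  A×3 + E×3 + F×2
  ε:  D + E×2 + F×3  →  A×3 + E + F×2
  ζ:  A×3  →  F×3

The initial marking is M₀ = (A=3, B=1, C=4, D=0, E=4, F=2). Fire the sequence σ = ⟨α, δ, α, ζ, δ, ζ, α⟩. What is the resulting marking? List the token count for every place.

step 1: fire α:  (A=3, B=1, C=4, D=0, E=4, F=2) → (A=3, B=1, C=5, D=3, E=4, F=1)
step 2: fire δ:  (A=3, B=1, C=5, D=3, E=4, F=1) → (A=5, B=1, C=4, D=0, E=7, F=3)
step 3: fire α:  (A=5, B=1, C=4, D=0, E=7, F=3) → (A=5, B=1, C=5, D=3, E=7, F=2)
step 4: fire ζ:  (A=5, B=1, C=5, D=3, E=7, F=2) → (A=2, B=1, C=5, D=3, E=7, F=5)
step 5: fire δ:  (A=2, B=1, C=5, D=3, E=7, F=5) → (A=4, B=1, C=4, D=0, E=10, F=7)
step 6: fire ζ:  (A=4, B=1, C=4, D=0, E=10, F=7) → (A=1, B=1, C=4, D=0, E=10, F=10)
step 7: fire α:  (A=1, B=1, C=4, D=0, E=10, F=10) → (A=1, B=1, C=5, D=3, E=10, F=9)

(A=1, B=1, C=5, D=3, E=10, F=9)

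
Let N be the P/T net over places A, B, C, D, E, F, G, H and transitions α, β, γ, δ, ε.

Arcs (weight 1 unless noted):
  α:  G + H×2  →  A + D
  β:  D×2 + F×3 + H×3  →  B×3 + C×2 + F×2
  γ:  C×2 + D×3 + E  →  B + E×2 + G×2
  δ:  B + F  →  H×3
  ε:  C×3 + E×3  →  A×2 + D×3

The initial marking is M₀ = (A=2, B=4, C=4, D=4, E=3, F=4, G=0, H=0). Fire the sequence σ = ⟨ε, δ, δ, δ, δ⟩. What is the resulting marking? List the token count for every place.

(A=4, B=0, C=1, D=7, E=0, F=0, G=0, H=12)

step 1: fire ε:  (A=2, B=4, C=4, D=4, E=3, F=4, G=0, H=0) → (A=4, B=4, C=1, D=7, E=0, F=4, G=0, H=0)
step 2: fire δ:  (A=4, B=4, C=1, D=7, E=0, F=4, G=0, H=0) → (A=4, B=3, C=1, D=7, E=0, F=3, G=0, H=3)
step 3: fire δ:  (A=4, B=3, C=1, D=7, E=0, F=3, G=0, H=3) → (A=4, B=2, C=1, D=7, E=0, F=2, G=0, H=6)
step 4: fire δ:  (A=4, B=2, C=1, D=7, E=0, F=2, G=0, H=6) → (A=4, B=1, C=1, D=7, E=0, F=1, G=0, H=9)
step 5: fire δ:  (A=4, B=1, C=1, D=7, E=0, F=1, G=0, H=9) → (A=4, B=0, C=1, D=7, E=0, F=0, G=0, H=12)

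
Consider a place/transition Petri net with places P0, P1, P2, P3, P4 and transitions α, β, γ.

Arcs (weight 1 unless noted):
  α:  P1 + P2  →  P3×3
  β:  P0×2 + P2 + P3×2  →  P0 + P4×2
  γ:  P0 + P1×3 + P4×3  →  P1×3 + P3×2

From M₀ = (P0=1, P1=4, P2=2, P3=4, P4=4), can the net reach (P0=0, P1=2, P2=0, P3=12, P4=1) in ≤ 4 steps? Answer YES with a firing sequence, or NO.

YES — reachable via ⟨α, γ, α⟩ (3 firings)

step 1: fire α:  (P0=1, P1=4, P2=2, P3=4, P4=4) → (P0=1, P1=3, P2=1, P3=7, P4=4)
step 2: fire γ:  (P0=1, P1=3, P2=1, P3=7, P4=4) → (P0=0, P1=3, P2=1, P3=9, P4=1)
step 3: fire α:  (P0=0, P1=3, P2=1, P3=9, P4=1) → (P0=0, P1=2, P2=0, P3=12, P4=1)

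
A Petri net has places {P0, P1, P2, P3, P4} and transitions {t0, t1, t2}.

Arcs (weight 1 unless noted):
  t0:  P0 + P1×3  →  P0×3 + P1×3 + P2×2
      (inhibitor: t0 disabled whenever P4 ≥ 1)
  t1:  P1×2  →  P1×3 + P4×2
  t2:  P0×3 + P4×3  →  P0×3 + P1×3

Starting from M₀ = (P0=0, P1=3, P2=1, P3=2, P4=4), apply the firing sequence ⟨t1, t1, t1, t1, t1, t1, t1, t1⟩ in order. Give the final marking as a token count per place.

step 1: fire t1:  (P0=0, P1=3, P2=1, P3=2, P4=4) → (P0=0, P1=4, P2=1, P3=2, P4=6)
step 2: fire t1:  (P0=0, P1=4, P2=1, P3=2, P4=6) → (P0=0, P1=5, P2=1, P3=2, P4=8)
step 3: fire t1:  (P0=0, P1=5, P2=1, P3=2, P4=8) → (P0=0, P1=6, P2=1, P3=2, P4=10)
step 4: fire t1:  (P0=0, P1=6, P2=1, P3=2, P4=10) → (P0=0, P1=7, P2=1, P3=2, P4=12)
step 5: fire t1:  (P0=0, P1=7, P2=1, P3=2, P4=12) → (P0=0, P1=8, P2=1, P3=2, P4=14)
step 6: fire t1:  (P0=0, P1=8, P2=1, P3=2, P4=14) → (P0=0, P1=9, P2=1, P3=2, P4=16)
step 7: fire t1:  (P0=0, P1=9, P2=1, P3=2, P4=16) → (P0=0, P1=10, P2=1, P3=2, P4=18)
step 8: fire t1:  (P0=0, P1=10, P2=1, P3=2, P4=18) → (P0=0, P1=11, P2=1, P3=2, P4=20)

(P0=0, P1=11, P2=1, P3=2, P4=20)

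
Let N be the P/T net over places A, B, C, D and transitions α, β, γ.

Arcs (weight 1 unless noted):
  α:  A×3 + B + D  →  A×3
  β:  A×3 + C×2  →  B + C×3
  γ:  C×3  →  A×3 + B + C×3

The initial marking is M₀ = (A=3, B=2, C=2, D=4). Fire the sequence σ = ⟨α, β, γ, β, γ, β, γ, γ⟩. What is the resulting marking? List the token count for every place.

step 1: fire α:  (A=3, B=2, C=2, D=4) → (A=3, B=1, C=2, D=3)
step 2: fire β:  (A=3, B=1, C=2, D=3) → (A=0, B=2, C=3, D=3)
step 3: fire γ:  (A=0, B=2, C=3, D=3) → (A=3, B=3, C=3, D=3)
step 4: fire β:  (A=3, B=3, C=3, D=3) → (A=0, B=4, C=4, D=3)
step 5: fire γ:  (A=0, B=4, C=4, D=3) → (A=3, B=5, C=4, D=3)
step 6: fire β:  (A=3, B=5, C=4, D=3) → (A=0, B=6, C=5, D=3)
step 7: fire γ:  (A=0, B=6, C=5, D=3) → (A=3, B=7, C=5, D=3)
step 8: fire γ:  (A=3, B=7, C=5, D=3) → (A=6, B=8, C=5, D=3)

(A=6, B=8, C=5, D=3)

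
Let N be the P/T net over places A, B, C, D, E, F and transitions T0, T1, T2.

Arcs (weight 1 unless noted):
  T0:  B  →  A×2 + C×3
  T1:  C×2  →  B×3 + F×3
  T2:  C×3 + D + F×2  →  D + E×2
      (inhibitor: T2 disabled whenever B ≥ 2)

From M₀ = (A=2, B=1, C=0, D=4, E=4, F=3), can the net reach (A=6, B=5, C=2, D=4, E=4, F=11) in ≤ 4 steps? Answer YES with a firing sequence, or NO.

NO — not reachable within 4 firings

depth 0: 1 marking
depth 1: 2 markings reached so far
depth 2: 4 markings reached so far
depth 3: 5 markings reached so far
depth 4: 7 markings reached so far
target is not among the 7 markings reachable within 4 steps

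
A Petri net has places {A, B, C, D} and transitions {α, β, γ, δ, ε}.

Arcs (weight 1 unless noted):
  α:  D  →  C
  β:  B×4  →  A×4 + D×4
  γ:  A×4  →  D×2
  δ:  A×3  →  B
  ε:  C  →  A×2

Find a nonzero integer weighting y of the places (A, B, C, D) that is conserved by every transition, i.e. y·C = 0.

Incidence matrix C (rows=places, cols=transitions):
        α    β    γ    δ    ε
    A   0    4   -4   -3    2
    B   0   -4    0    1    0
    C   1    0    0    0   -1
    D  -1    4    2    0    0

Candidate y = [1, 3, 2, 2]; check y·C column-wise:
  col α: 1·0 + 3·0 + 2·1 + 2·-1 = 0
  col β: 1·4 + 3·-4 + 2·0 + 2·4 = 0
  col γ: 1·-4 + 3·0 + 2·0 + 2·2 = 0
  col δ: 1·-3 + 3·1 + 2·0 + 2·0 = 0
  col ε: 1·2 + 3·0 + 2·-1 + 2·0 = 0

y = (A:1, B:3, C:2, D:2)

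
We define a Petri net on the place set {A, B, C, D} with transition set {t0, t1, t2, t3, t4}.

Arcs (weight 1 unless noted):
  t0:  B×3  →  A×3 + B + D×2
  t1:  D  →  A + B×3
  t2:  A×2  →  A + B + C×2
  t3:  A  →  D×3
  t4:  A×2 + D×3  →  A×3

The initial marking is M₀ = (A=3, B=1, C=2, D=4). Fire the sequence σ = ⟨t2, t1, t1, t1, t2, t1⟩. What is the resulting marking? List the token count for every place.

(A=5, B=15, C=6, D=0)

step 1: fire t2:  (A=3, B=1, C=2, D=4) → (A=2, B=2, C=4, D=4)
step 2: fire t1:  (A=2, B=2, C=4, D=4) → (A=3, B=5, C=4, D=3)
step 3: fire t1:  (A=3, B=5, C=4, D=3) → (A=4, B=8, C=4, D=2)
step 4: fire t1:  (A=4, B=8, C=4, D=2) → (A=5, B=11, C=4, D=1)
step 5: fire t2:  (A=5, B=11, C=4, D=1) → (A=4, B=12, C=6, D=1)
step 6: fire t1:  (A=4, B=12, C=6, D=1) → (A=5, B=15, C=6, D=0)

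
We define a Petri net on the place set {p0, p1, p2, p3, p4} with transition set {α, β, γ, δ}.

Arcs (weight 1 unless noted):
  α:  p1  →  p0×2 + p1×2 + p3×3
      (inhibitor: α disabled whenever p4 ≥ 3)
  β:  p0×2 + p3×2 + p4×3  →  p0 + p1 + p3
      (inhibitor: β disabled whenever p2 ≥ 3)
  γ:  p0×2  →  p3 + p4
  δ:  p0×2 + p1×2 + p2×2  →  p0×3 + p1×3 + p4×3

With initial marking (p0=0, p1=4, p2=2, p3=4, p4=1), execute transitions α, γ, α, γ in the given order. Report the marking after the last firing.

(p0=0, p1=6, p2=2, p3=12, p4=3)

step 1: fire α:  (p0=0, p1=4, p2=2, p3=4, p4=1) → (p0=2, p1=5, p2=2, p3=7, p4=1)
step 2: fire γ:  (p0=2, p1=5, p2=2, p3=7, p4=1) → (p0=0, p1=5, p2=2, p3=8, p4=2)
step 3: fire α:  (p0=0, p1=5, p2=2, p3=8, p4=2) → (p0=2, p1=6, p2=2, p3=11, p4=2)
step 4: fire γ:  (p0=2, p1=6, p2=2, p3=11, p4=2) → (p0=0, p1=6, p2=2, p3=12, p4=3)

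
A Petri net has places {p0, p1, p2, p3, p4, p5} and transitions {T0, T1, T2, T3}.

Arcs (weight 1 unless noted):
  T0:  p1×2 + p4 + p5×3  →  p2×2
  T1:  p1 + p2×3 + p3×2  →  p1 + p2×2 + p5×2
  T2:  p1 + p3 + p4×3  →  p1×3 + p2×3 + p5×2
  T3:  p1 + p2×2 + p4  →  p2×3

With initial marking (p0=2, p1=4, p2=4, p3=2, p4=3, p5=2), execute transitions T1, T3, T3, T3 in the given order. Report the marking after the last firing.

step 1: fire T1:  (p0=2, p1=4, p2=4, p3=2, p4=3, p5=2) → (p0=2, p1=4, p2=3, p3=0, p4=3, p5=4)
step 2: fire T3:  (p0=2, p1=4, p2=3, p3=0, p4=3, p5=4) → (p0=2, p1=3, p2=4, p3=0, p4=2, p5=4)
step 3: fire T3:  (p0=2, p1=3, p2=4, p3=0, p4=2, p5=4) → (p0=2, p1=2, p2=5, p3=0, p4=1, p5=4)
step 4: fire T3:  (p0=2, p1=2, p2=5, p3=0, p4=1, p5=4) → (p0=2, p1=1, p2=6, p3=0, p4=0, p5=4)

(p0=2, p1=1, p2=6, p3=0, p4=0, p5=4)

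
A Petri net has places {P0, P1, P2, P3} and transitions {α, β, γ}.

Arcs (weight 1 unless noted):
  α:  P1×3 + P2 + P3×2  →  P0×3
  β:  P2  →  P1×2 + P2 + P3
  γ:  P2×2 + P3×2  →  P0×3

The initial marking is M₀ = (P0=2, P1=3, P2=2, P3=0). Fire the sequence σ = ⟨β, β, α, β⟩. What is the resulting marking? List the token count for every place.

(P0=5, P1=6, P2=1, P3=1)

step 1: fire β:  (P0=2, P1=3, P2=2, P3=0) → (P0=2, P1=5, P2=2, P3=1)
step 2: fire β:  (P0=2, P1=5, P2=2, P3=1) → (P0=2, P1=7, P2=2, P3=2)
step 3: fire α:  (P0=2, P1=7, P2=2, P3=2) → (P0=5, P1=4, P2=1, P3=0)
step 4: fire β:  (P0=5, P1=4, P2=1, P3=0) → (P0=5, P1=6, P2=1, P3=1)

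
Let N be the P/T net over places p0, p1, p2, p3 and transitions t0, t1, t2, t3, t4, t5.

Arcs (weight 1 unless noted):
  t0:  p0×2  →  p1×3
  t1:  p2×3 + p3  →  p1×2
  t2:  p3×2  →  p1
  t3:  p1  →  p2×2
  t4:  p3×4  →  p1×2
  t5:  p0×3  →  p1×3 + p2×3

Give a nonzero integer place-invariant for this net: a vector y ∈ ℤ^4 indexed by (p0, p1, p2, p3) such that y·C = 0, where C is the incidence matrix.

y = (p0:3, p1:2, p2:1, p3:1)

Incidence matrix C (rows=places, cols=transitions):
       t0   t1   t2   t3   t4   t5
   p0  -2    0    0    0    0   -3
   p1   3    2    1   -1    2    3
   p2   0   -3    0    2    0    3
   p3   0   -1   -2    0   -4    0

Candidate y = [3, 2, 1, 1]; check y·C column-wise:
  col t0: 3·-2 + 2·3 + 1·0 + 1·0 = 0
  col t1: 3·0 + 2·2 + 1·-3 + 1·-1 = 0
  col t2: 3·0 + 2·1 + 1·0 + 1·-2 = 0
  col t3: 3·0 + 2·-1 + 1·2 + 1·0 = 0
  col t4: 3·0 + 2·2 + 1·0 + 1·-4 = 0
  col t5: 3·-3 + 2·3 + 1·3 + 1·0 = 0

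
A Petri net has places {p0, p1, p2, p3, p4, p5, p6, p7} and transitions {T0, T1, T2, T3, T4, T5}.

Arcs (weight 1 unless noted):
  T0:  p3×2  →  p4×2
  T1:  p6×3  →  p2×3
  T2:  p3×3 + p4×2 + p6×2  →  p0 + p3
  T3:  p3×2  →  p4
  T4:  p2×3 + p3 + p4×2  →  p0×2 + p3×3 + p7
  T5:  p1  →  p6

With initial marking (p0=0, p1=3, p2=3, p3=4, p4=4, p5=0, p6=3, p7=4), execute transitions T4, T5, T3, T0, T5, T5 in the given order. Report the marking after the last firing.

(p0=2, p1=0, p2=0, p3=2, p4=5, p5=0, p6=6, p7=5)

step 1: fire T4:  (p0=0, p1=3, p2=3, p3=4, p4=4, p5=0, p6=3, p7=4) → (p0=2, p1=3, p2=0, p3=6, p4=2, p5=0, p6=3, p7=5)
step 2: fire T5:  (p0=2, p1=3, p2=0, p3=6, p4=2, p5=0, p6=3, p7=5) → (p0=2, p1=2, p2=0, p3=6, p4=2, p5=0, p6=4, p7=5)
step 3: fire T3:  (p0=2, p1=2, p2=0, p3=6, p4=2, p5=0, p6=4, p7=5) → (p0=2, p1=2, p2=0, p3=4, p4=3, p5=0, p6=4, p7=5)
step 4: fire T0:  (p0=2, p1=2, p2=0, p3=4, p4=3, p5=0, p6=4, p7=5) → (p0=2, p1=2, p2=0, p3=2, p4=5, p5=0, p6=4, p7=5)
step 5: fire T5:  (p0=2, p1=2, p2=0, p3=2, p4=5, p5=0, p6=4, p7=5) → (p0=2, p1=1, p2=0, p3=2, p4=5, p5=0, p6=5, p7=5)
step 6: fire T5:  (p0=2, p1=1, p2=0, p3=2, p4=5, p5=0, p6=5, p7=5) → (p0=2, p1=0, p2=0, p3=2, p4=5, p5=0, p6=6, p7=5)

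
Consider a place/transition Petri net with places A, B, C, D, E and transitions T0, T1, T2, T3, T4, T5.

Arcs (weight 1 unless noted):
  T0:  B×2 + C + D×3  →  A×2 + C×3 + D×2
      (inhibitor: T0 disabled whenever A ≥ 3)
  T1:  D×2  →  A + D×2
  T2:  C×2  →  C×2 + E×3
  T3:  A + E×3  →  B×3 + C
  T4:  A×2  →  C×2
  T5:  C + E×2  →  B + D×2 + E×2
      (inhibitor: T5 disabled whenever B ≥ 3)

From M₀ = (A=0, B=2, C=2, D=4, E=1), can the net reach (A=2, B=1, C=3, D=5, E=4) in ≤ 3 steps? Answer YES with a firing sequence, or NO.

YES — reachable via ⟨T0, T2, T5⟩ (3 firings)

step 1: fire T0:  (A=0, B=2, C=2, D=4, E=1) → (A=2, B=0, C=4, D=3, E=1)
step 2: fire T2:  (A=2, B=0, C=4, D=3, E=1) → (A=2, B=0, C=4, D=3, E=4)
step 3: fire T5:  (A=2, B=0, C=4, D=3, E=4) → (A=2, B=1, C=3, D=5, E=4)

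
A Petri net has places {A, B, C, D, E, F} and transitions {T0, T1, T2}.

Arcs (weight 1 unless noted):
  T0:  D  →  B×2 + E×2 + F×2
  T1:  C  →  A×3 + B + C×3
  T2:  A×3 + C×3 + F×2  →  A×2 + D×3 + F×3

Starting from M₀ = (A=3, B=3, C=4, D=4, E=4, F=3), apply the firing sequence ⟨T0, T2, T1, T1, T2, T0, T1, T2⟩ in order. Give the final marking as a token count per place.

step 1: fire T0:  (A=3, B=3, C=4, D=4, E=4, F=3) → (A=3, B=5, C=4, D=3, E=6, F=5)
step 2: fire T2:  (A=3, B=5, C=4, D=3, E=6, F=5) → (A=2, B=5, C=1, D=6, E=6, F=6)
step 3: fire T1:  (A=2, B=5, C=1, D=6, E=6, F=6) → (A=5, B=6, C=3, D=6, E=6, F=6)
step 4: fire T1:  (A=5, B=6, C=3, D=6, E=6, F=6) → (A=8, B=7, C=5, D=6, E=6, F=6)
step 5: fire T2:  (A=8, B=7, C=5, D=6, E=6, F=6) → (A=7, B=7, C=2, D=9, E=6, F=7)
step 6: fire T0:  (A=7, B=7, C=2, D=9, E=6, F=7) → (A=7, B=9, C=2, D=8, E=8, F=9)
step 7: fire T1:  (A=7, B=9, C=2, D=8, E=8, F=9) → (A=10, B=10, C=4, D=8, E=8, F=9)
step 8: fire T2:  (A=10, B=10, C=4, D=8, E=8, F=9) → (A=9, B=10, C=1, D=11, E=8, F=10)

(A=9, B=10, C=1, D=11, E=8, F=10)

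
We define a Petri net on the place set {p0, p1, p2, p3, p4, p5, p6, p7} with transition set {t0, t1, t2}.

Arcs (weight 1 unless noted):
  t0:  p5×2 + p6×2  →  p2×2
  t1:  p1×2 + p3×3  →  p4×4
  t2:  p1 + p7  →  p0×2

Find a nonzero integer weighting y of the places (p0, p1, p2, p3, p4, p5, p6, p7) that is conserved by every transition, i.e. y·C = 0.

y = (p0:3, p1:6, p2:0, p3:-4, p4:0, p5:0, p6:0, p7:0)

Incidence matrix C (rows=places, cols=transitions):
       t0   t1   t2
   p0   0    0    2
   p1   0   -2   -1
   p2   2    0    0
   p3   0   -3    0
   p4   0    4    0
   p5  -2    0    0
   p6  -2    0    0
   p7   0    0   -1

Candidate y = [3, 6, 0, -4, 0, 0, 0, 0]; check y·C column-wise:
  col t0: 3·0 + 6·0 + 0·2 + -4·0 + 0·-2 + 0·-2 = 0
  col t1: 3·0 + 6·-2 + -4·-3 + 0·4 = 0
  col t2: 3·2 + 6·-1 + -4·0 + 0·-1 = 0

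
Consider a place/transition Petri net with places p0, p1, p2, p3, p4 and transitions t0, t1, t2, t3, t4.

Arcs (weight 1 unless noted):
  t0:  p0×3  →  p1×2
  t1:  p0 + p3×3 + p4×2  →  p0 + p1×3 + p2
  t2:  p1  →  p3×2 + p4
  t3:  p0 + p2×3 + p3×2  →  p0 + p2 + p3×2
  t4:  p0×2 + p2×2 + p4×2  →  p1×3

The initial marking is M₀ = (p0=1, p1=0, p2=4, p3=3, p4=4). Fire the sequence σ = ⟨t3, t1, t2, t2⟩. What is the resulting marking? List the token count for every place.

(p0=1, p1=1, p2=3, p3=4, p4=4)

step 1: fire t3:  (p0=1, p1=0, p2=4, p3=3, p4=4) → (p0=1, p1=0, p2=2, p3=3, p4=4)
step 2: fire t1:  (p0=1, p1=0, p2=2, p3=3, p4=4) → (p0=1, p1=3, p2=3, p3=0, p4=2)
step 3: fire t2:  (p0=1, p1=3, p2=3, p3=0, p4=2) → (p0=1, p1=2, p2=3, p3=2, p4=3)
step 4: fire t2:  (p0=1, p1=2, p2=3, p3=2, p4=3) → (p0=1, p1=1, p2=3, p3=4, p4=4)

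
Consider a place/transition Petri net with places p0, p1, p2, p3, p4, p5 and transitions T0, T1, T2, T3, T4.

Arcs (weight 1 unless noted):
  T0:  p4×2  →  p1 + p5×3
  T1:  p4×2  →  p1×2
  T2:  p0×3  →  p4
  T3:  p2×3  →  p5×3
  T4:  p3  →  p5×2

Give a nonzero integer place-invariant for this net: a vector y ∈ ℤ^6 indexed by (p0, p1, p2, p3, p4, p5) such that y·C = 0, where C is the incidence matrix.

y = (p0:1, p1:3, p2:1, p3:2, p4:3, p5:1)

Incidence matrix C (rows=places, cols=transitions):
       T0   T1   T2   T3   T4
   p0   0    0   -3    0    0
   p1   1    2    0    0    0
   p2   0    0    0   -3    0
   p3   0    0    0    0   -1
   p4  -2   -2    1    0    0
   p5   3    0    0    3    2

Candidate y = [1, 3, 1, 2, 3, 1]; check y·C column-wise:
  col T0: 1·0 + 3·1 + 1·0 + 2·0 + 3·-2 + 1·3 = 0
  col T1: 1·0 + 3·2 + 1·0 + 2·0 + 3·-2 + 1·0 = 0
  col T2: 1·-3 + 3·0 + 1·0 + 2·0 + 3·1 + 1·0 = 0
  col T3: 1·0 + 3·0 + 1·-3 + 2·0 + 3·0 + 1·3 = 0
  col T4: 1·0 + 3·0 + 1·0 + 2·-1 + 3·0 + 1·2 = 0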